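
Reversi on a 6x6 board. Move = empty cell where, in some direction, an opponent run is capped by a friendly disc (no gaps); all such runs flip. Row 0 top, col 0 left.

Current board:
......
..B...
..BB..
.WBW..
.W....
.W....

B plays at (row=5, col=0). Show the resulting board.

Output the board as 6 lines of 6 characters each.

Place B at (5,0); scan 8 dirs for brackets.
Dir NW: edge -> no flip
Dir N: first cell '.' (not opp) -> no flip
Dir NE: opp run (4,1) capped by B -> flip
Dir W: edge -> no flip
Dir E: opp run (5,1), next='.' -> no flip
Dir SW: edge -> no flip
Dir S: edge -> no flip
Dir SE: edge -> no flip
All flips: (4,1)

Answer: ......
..B...
..BB..
.WBW..
.B....
BW....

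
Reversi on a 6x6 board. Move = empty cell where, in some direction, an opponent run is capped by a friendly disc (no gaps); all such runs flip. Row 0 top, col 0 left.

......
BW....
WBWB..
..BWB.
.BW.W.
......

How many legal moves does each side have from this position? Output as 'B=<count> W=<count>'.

Answer: B=6 W=6

Derivation:
-- B to move --
(0,0): no bracket -> illegal
(0,1): flips 1 -> legal
(0,2): no bracket -> illegal
(1,2): flips 2 -> legal
(1,3): no bracket -> illegal
(2,4): no bracket -> illegal
(3,0): flips 1 -> legal
(3,1): no bracket -> illegal
(3,5): no bracket -> illegal
(4,3): flips 2 -> legal
(4,5): no bracket -> illegal
(5,1): no bracket -> illegal
(5,2): flips 1 -> legal
(5,3): no bracket -> illegal
(5,4): flips 1 -> legal
(5,5): no bracket -> illegal
B mobility = 6
-- W to move --
(0,0): flips 1 -> legal
(0,1): no bracket -> illegal
(1,2): no bracket -> illegal
(1,3): flips 1 -> legal
(1,4): no bracket -> illegal
(2,4): flips 2 -> legal
(2,5): no bracket -> illegal
(3,0): no bracket -> illegal
(3,1): flips 2 -> legal
(3,5): flips 1 -> legal
(4,0): flips 1 -> legal
(4,3): no bracket -> illegal
(4,5): no bracket -> illegal
(5,0): no bracket -> illegal
(5,1): no bracket -> illegal
(5,2): no bracket -> illegal
W mobility = 6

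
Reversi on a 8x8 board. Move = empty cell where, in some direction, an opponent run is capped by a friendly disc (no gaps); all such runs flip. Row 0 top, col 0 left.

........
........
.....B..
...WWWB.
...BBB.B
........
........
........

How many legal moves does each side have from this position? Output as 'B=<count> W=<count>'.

Answer: B=5 W=8

Derivation:
-- B to move --
(2,2): flips 1 -> legal
(2,3): flips 2 -> legal
(2,4): flips 1 -> legal
(2,6): flips 1 -> legal
(3,2): flips 3 -> legal
(4,2): no bracket -> illegal
(4,6): no bracket -> illegal
B mobility = 5
-- W to move --
(1,4): no bracket -> illegal
(1,5): flips 1 -> legal
(1,6): flips 1 -> legal
(2,4): no bracket -> illegal
(2,6): no bracket -> illegal
(2,7): no bracket -> illegal
(3,2): no bracket -> illegal
(3,7): flips 1 -> legal
(4,2): no bracket -> illegal
(4,6): no bracket -> illegal
(5,2): flips 1 -> legal
(5,3): flips 2 -> legal
(5,4): flips 1 -> legal
(5,5): flips 2 -> legal
(5,6): flips 1 -> legal
(5,7): no bracket -> illegal
W mobility = 8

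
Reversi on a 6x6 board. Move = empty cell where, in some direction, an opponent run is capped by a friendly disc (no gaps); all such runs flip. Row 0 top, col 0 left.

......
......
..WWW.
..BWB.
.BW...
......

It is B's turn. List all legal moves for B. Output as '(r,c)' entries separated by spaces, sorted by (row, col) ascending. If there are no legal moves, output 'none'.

(1,1): no bracket -> illegal
(1,2): flips 2 -> legal
(1,3): no bracket -> illegal
(1,4): flips 2 -> legal
(1,5): no bracket -> illegal
(2,1): no bracket -> illegal
(2,5): no bracket -> illegal
(3,1): no bracket -> illegal
(3,5): no bracket -> illegal
(4,3): flips 1 -> legal
(4,4): no bracket -> illegal
(5,1): no bracket -> illegal
(5,2): flips 1 -> legal
(5,3): no bracket -> illegal

Answer: (1,2) (1,4) (4,3) (5,2)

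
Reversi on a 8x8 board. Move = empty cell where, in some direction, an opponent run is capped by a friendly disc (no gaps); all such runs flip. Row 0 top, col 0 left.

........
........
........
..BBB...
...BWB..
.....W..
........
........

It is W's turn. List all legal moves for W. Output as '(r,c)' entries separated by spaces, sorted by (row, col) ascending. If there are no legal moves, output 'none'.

(2,1): no bracket -> illegal
(2,2): flips 1 -> legal
(2,3): no bracket -> illegal
(2,4): flips 1 -> legal
(2,5): no bracket -> illegal
(3,1): no bracket -> illegal
(3,5): flips 1 -> legal
(3,6): no bracket -> illegal
(4,1): no bracket -> illegal
(4,2): flips 1 -> legal
(4,6): flips 1 -> legal
(5,2): no bracket -> illegal
(5,3): no bracket -> illegal
(5,4): no bracket -> illegal
(5,6): no bracket -> illegal

Answer: (2,2) (2,4) (3,5) (4,2) (4,6)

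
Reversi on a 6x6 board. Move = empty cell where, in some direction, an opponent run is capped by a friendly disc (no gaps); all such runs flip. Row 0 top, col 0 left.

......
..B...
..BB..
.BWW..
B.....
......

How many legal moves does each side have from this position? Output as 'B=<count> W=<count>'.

Answer: B=5 W=5

Derivation:
-- B to move --
(2,1): no bracket -> illegal
(2,4): no bracket -> illegal
(3,4): flips 2 -> legal
(4,1): flips 1 -> legal
(4,2): flips 1 -> legal
(4,3): flips 1 -> legal
(4,4): flips 1 -> legal
B mobility = 5
-- W to move --
(0,1): no bracket -> illegal
(0,2): flips 2 -> legal
(0,3): no bracket -> illegal
(1,1): flips 1 -> legal
(1,3): flips 1 -> legal
(1,4): flips 1 -> legal
(2,0): no bracket -> illegal
(2,1): no bracket -> illegal
(2,4): no bracket -> illegal
(3,0): flips 1 -> legal
(3,4): no bracket -> illegal
(4,1): no bracket -> illegal
(4,2): no bracket -> illegal
(5,0): no bracket -> illegal
(5,1): no bracket -> illegal
W mobility = 5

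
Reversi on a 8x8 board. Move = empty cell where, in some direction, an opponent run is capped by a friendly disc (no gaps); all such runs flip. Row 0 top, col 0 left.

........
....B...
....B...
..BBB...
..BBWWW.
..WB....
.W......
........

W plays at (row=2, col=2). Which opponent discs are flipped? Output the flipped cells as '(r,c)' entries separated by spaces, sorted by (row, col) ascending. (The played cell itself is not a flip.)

Answer: (3,2) (3,3) (4,2)

Derivation:
Dir NW: first cell '.' (not opp) -> no flip
Dir N: first cell '.' (not opp) -> no flip
Dir NE: first cell '.' (not opp) -> no flip
Dir W: first cell '.' (not opp) -> no flip
Dir E: first cell '.' (not opp) -> no flip
Dir SW: first cell '.' (not opp) -> no flip
Dir S: opp run (3,2) (4,2) capped by W -> flip
Dir SE: opp run (3,3) capped by W -> flip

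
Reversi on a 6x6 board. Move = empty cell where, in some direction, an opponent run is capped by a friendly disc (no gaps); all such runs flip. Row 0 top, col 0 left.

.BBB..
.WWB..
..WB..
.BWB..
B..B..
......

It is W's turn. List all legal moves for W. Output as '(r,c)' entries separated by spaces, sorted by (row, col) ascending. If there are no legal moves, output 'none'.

Answer: (0,4) (1,4) (2,4) (3,0) (3,4) (4,4) (5,4)

Derivation:
(0,0): no bracket -> illegal
(0,4): flips 1 -> legal
(1,0): no bracket -> illegal
(1,4): flips 2 -> legal
(2,0): no bracket -> illegal
(2,1): no bracket -> illegal
(2,4): flips 1 -> legal
(3,0): flips 1 -> legal
(3,4): flips 2 -> legal
(4,1): no bracket -> illegal
(4,2): no bracket -> illegal
(4,4): flips 1 -> legal
(5,0): no bracket -> illegal
(5,1): no bracket -> illegal
(5,2): no bracket -> illegal
(5,3): no bracket -> illegal
(5,4): flips 1 -> legal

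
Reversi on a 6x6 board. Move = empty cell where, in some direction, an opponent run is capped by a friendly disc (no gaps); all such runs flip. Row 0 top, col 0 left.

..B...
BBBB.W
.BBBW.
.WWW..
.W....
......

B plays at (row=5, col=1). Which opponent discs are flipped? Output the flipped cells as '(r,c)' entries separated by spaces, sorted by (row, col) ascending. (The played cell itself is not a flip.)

Answer: (3,1) (4,1)

Derivation:
Dir NW: first cell '.' (not opp) -> no flip
Dir N: opp run (4,1) (3,1) capped by B -> flip
Dir NE: first cell '.' (not opp) -> no flip
Dir W: first cell '.' (not opp) -> no flip
Dir E: first cell '.' (not opp) -> no flip
Dir SW: edge -> no flip
Dir S: edge -> no flip
Dir SE: edge -> no flip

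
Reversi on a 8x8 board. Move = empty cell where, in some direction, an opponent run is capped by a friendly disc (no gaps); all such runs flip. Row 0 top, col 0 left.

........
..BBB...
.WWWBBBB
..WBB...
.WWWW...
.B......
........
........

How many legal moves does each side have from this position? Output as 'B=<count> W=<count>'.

Answer: B=9 W=11

Derivation:
-- B to move --
(1,0): no bracket -> illegal
(1,1): flips 1 -> legal
(2,0): flips 3 -> legal
(3,0): flips 1 -> legal
(3,1): flips 3 -> legal
(3,5): no bracket -> illegal
(4,0): no bracket -> illegal
(4,5): no bracket -> illegal
(5,0): flips 3 -> legal
(5,2): flips 4 -> legal
(5,3): flips 1 -> legal
(5,4): flips 1 -> legal
(5,5): flips 1 -> legal
B mobility = 9
-- W to move --
(0,1): flips 1 -> legal
(0,2): flips 1 -> legal
(0,3): flips 2 -> legal
(0,4): flips 4 -> legal
(0,5): flips 1 -> legal
(1,1): no bracket -> illegal
(1,5): flips 2 -> legal
(1,6): flips 2 -> legal
(1,7): no bracket -> illegal
(3,5): flips 2 -> legal
(3,6): no bracket -> illegal
(3,7): no bracket -> illegal
(4,0): no bracket -> illegal
(4,5): flips 1 -> legal
(5,0): no bracket -> illegal
(5,2): no bracket -> illegal
(6,0): flips 1 -> legal
(6,1): flips 1 -> legal
(6,2): no bracket -> illegal
W mobility = 11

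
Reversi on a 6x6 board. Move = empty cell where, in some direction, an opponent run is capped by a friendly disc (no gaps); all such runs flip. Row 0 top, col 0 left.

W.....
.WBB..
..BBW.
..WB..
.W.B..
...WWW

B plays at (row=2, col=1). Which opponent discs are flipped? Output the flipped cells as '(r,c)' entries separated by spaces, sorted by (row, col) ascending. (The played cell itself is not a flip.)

Dir NW: first cell '.' (not opp) -> no flip
Dir N: opp run (1,1), next='.' -> no flip
Dir NE: first cell 'B' (not opp) -> no flip
Dir W: first cell '.' (not opp) -> no flip
Dir E: first cell 'B' (not opp) -> no flip
Dir SW: first cell '.' (not opp) -> no flip
Dir S: first cell '.' (not opp) -> no flip
Dir SE: opp run (3,2) capped by B -> flip

Answer: (3,2)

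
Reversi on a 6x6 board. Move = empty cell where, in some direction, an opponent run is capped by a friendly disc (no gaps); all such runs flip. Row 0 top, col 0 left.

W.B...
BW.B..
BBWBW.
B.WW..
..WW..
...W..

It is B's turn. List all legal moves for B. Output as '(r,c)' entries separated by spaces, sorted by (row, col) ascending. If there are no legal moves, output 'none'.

(0,1): flips 1 -> legal
(1,2): flips 1 -> legal
(1,4): no bracket -> illegal
(1,5): no bracket -> illegal
(2,5): flips 1 -> legal
(3,1): flips 1 -> legal
(3,4): no bracket -> illegal
(3,5): flips 1 -> legal
(4,1): flips 1 -> legal
(4,4): no bracket -> illegal
(5,1): no bracket -> illegal
(5,2): no bracket -> illegal
(5,4): flips 2 -> legal

Answer: (0,1) (1,2) (2,5) (3,1) (3,5) (4,1) (5,4)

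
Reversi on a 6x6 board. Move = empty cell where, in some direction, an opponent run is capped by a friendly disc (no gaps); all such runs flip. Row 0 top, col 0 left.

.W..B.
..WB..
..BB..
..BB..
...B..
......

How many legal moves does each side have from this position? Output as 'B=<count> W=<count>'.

-- B to move --
(0,0): no bracket -> illegal
(0,2): flips 1 -> legal
(0,3): no bracket -> illegal
(1,0): no bracket -> illegal
(1,1): flips 1 -> legal
(2,1): no bracket -> illegal
B mobility = 2
-- W to move --
(0,2): no bracket -> illegal
(0,3): no bracket -> illegal
(0,5): no bracket -> illegal
(1,1): no bracket -> illegal
(1,4): flips 1 -> legal
(1,5): no bracket -> illegal
(2,1): no bracket -> illegal
(2,4): no bracket -> illegal
(3,1): no bracket -> illegal
(3,4): flips 1 -> legal
(4,1): no bracket -> illegal
(4,2): flips 2 -> legal
(4,4): no bracket -> illegal
(5,2): no bracket -> illegal
(5,3): no bracket -> illegal
(5,4): no bracket -> illegal
W mobility = 3

Answer: B=2 W=3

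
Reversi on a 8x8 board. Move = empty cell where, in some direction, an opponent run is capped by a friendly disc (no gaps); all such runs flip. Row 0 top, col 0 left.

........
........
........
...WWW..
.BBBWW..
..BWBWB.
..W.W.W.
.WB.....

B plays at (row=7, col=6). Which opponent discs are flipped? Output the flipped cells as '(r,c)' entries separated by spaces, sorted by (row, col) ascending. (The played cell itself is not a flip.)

Dir NW: first cell '.' (not opp) -> no flip
Dir N: opp run (6,6) capped by B -> flip
Dir NE: first cell '.' (not opp) -> no flip
Dir W: first cell '.' (not opp) -> no flip
Dir E: first cell '.' (not opp) -> no flip
Dir SW: edge -> no flip
Dir S: edge -> no flip
Dir SE: edge -> no flip

Answer: (6,6)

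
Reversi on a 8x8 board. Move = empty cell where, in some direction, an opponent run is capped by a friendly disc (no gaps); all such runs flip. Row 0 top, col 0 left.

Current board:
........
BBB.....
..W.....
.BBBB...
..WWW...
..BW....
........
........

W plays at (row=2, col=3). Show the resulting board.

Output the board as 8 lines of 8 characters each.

Place W at (2,3); scan 8 dirs for brackets.
Dir NW: opp run (1,2), next='.' -> no flip
Dir N: first cell '.' (not opp) -> no flip
Dir NE: first cell '.' (not opp) -> no flip
Dir W: first cell 'W' (not opp) -> no flip
Dir E: first cell '.' (not opp) -> no flip
Dir SW: opp run (3,2), next='.' -> no flip
Dir S: opp run (3,3) capped by W -> flip
Dir SE: opp run (3,4), next='.' -> no flip
All flips: (3,3)

Answer: ........
BBB.....
..WW....
.BBWB...
..WWW...
..BW....
........
........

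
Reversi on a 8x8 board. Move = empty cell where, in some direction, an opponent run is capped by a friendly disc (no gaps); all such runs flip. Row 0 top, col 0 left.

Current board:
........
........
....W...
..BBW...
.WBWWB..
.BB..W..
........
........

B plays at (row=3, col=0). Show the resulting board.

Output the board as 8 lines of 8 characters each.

Answer: ........
........
....W...
B.BBW...
.BBWWB..
.BB..W..
........
........

Derivation:
Place B at (3,0); scan 8 dirs for brackets.
Dir NW: edge -> no flip
Dir N: first cell '.' (not opp) -> no flip
Dir NE: first cell '.' (not opp) -> no flip
Dir W: edge -> no flip
Dir E: first cell '.' (not opp) -> no flip
Dir SW: edge -> no flip
Dir S: first cell '.' (not opp) -> no flip
Dir SE: opp run (4,1) capped by B -> flip
All flips: (4,1)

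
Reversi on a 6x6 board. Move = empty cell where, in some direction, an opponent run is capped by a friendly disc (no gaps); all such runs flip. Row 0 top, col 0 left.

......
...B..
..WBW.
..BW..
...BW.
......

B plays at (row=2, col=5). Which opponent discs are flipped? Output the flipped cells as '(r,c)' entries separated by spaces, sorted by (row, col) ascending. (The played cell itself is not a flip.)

Answer: (2,4)

Derivation:
Dir NW: first cell '.' (not opp) -> no flip
Dir N: first cell '.' (not opp) -> no flip
Dir NE: edge -> no flip
Dir W: opp run (2,4) capped by B -> flip
Dir E: edge -> no flip
Dir SW: first cell '.' (not opp) -> no flip
Dir S: first cell '.' (not opp) -> no flip
Dir SE: edge -> no flip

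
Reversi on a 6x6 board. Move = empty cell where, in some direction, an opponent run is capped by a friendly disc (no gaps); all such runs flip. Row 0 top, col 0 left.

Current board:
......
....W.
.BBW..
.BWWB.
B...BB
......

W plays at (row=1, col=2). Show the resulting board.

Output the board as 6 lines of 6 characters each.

Place W at (1,2); scan 8 dirs for brackets.
Dir NW: first cell '.' (not opp) -> no flip
Dir N: first cell '.' (not opp) -> no flip
Dir NE: first cell '.' (not opp) -> no flip
Dir W: first cell '.' (not opp) -> no flip
Dir E: first cell '.' (not opp) -> no flip
Dir SW: opp run (2,1), next='.' -> no flip
Dir S: opp run (2,2) capped by W -> flip
Dir SE: first cell 'W' (not opp) -> no flip
All flips: (2,2)

Answer: ......
..W.W.
.BWW..
.BWWB.
B...BB
......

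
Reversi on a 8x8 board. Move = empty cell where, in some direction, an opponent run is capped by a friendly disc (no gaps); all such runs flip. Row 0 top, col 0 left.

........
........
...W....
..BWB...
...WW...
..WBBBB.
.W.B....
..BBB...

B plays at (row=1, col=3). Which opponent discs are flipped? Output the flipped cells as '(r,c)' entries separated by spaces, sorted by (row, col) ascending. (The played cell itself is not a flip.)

Dir NW: first cell '.' (not opp) -> no flip
Dir N: first cell '.' (not opp) -> no flip
Dir NE: first cell '.' (not opp) -> no flip
Dir W: first cell '.' (not opp) -> no flip
Dir E: first cell '.' (not opp) -> no flip
Dir SW: first cell '.' (not opp) -> no flip
Dir S: opp run (2,3) (3,3) (4,3) capped by B -> flip
Dir SE: first cell '.' (not opp) -> no flip

Answer: (2,3) (3,3) (4,3)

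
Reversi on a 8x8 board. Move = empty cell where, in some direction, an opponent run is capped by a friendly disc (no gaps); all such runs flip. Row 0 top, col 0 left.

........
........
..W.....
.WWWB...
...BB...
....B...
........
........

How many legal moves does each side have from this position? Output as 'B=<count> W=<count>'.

Answer: B=4 W=4

Derivation:
-- B to move --
(1,1): flips 2 -> legal
(1,2): no bracket -> illegal
(1,3): no bracket -> illegal
(2,0): no bracket -> illegal
(2,1): flips 1 -> legal
(2,3): flips 1 -> legal
(2,4): no bracket -> illegal
(3,0): flips 3 -> legal
(4,0): no bracket -> illegal
(4,1): no bracket -> illegal
(4,2): no bracket -> illegal
B mobility = 4
-- W to move --
(2,3): no bracket -> illegal
(2,4): no bracket -> illegal
(2,5): no bracket -> illegal
(3,5): flips 1 -> legal
(4,2): no bracket -> illegal
(4,5): no bracket -> illegal
(5,2): no bracket -> illegal
(5,3): flips 1 -> legal
(5,5): flips 1 -> legal
(6,3): no bracket -> illegal
(6,4): no bracket -> illegal
(6,5): flips 2 -> legal
W mobility = 4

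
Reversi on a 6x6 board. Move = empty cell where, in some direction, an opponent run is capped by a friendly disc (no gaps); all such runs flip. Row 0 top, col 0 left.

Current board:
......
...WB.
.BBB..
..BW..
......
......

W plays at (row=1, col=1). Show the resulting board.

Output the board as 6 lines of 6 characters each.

Place W at (1,1); scan 8 dirs for brackets.
Dir NW: first cell '.' (not opp) -> no flip
Dir N: first cell '.' (not opp) -> no flip
Dir NE: first cell '.' (not opp) -> no flip
Dir W: first cell '.' (not opp) -> no flip
Dir E: first cell '.' (not opp) -> no flip
Dir SW: first cell '.' (not opp) -> no flip
Dir S: opp run (2,1), next='.' -> no flip
Dir SE: opp run (2,2) capped by W -> flip
All flips: (2,2)

Answer: ......
.W.WB.
.BWB..
..BW..
......
......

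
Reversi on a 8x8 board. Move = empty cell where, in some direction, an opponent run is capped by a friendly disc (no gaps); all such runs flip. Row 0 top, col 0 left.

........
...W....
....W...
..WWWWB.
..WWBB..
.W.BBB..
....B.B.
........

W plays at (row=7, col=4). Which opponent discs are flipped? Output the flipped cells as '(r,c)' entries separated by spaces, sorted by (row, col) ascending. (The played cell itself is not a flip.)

Dir NW: first cell '.' (not opp) -> no flip
Dir N: opp run (6,4) (5,4) (4,4) capped by W -> flip
Dir NE: first cell '.' (not opp) -> no flip
Dir W: first cell '.' (not opp) -> no flip
Dir E: first cell '.' (not opp) -> no flip
Dir SW: edge -> no flip
Dir S: edge -> no flip
Dir SE: edge -> no flip

Answer: (4,4) (5,4) (6,4)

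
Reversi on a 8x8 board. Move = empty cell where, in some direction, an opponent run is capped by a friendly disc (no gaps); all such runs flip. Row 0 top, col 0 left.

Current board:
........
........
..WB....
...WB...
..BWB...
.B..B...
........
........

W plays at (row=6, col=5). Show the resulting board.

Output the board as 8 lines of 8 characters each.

Place W at (6,5); scan 8 dirs for brackets.
Dir NW: opp run (5,4) capped by W -> flip
Dir N: first cell '.' (not opp) -> no flip
Dir NE: first cell '.' (not opp) -> no flip
Dir W: first cell '.' (not opp) -> no flip
Dir E: first cell '.' (not opp) -> no flip
Dir SW: first cell '.' (not opp) -> no flip
Dir S: first cell '.' (not opp) -> no flip
Dir SE: first cell '.' (not opp) -> no flip
All flips: (5,4)

Answer: ........
........
..WB....
...WB...
..BWB...
.B..W...
.....W..
........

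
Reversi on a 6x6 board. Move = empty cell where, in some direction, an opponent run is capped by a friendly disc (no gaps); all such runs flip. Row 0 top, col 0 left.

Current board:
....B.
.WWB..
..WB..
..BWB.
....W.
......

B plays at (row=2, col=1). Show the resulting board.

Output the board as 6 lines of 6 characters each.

Place B at (2,1); scan 8 dirs for brackets.
Dir NW: first cell '.' (not opp) -> no flip
Dir N: opp run (1,1), next='.' -> no flip
Dir NE: opp run (1,2), next='.' -> no flip
Dir W: first cell '.' (not opp) -> no flip
Dir E: opp run (2,2) capped by B -> flip
Dir SW: first cell '.' (not opp) -> no flip
Dir S: first cell '.' (not opp) -> no flip
Dir SE: first cell 'B' (not opp) -> no flip
All flips: (2,2)

Answer: ....B.
.WWB..
.BBB..
..BWB.
....W.
......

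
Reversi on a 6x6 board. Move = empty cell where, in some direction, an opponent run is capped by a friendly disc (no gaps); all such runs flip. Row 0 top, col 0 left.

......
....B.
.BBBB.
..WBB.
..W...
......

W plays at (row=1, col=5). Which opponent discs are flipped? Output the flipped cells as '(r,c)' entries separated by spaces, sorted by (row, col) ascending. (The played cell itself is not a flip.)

Dir NW: first cell '.' (not opp) -> no flip
Dir N: first cell '.' (not opp) -> no flip
Dir NE: edge -> no flip
Dir W: opp run (1,4), next='.' -> no flip
Dir E: edge -> no flip
Dir SW: opp run (2,4) (3,3) capped by W -> flip
Dir S: first cell '.' (not opp) -> no flip
Dir SE: edge -> no flip

Answer: (2,4) (3,3)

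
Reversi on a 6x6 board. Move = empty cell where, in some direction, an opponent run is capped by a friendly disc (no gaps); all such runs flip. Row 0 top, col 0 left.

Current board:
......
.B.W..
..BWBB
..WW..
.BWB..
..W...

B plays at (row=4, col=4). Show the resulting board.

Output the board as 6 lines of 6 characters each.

Place B at (4,4); scan 8 dirs for brackets.
Dir NW: opp run (3,3) capped by B -> flip
Dir N: first cell '.' (not opp) -> no flip
Dir NE: first cell '.' (not opp) -> no flip
Dir W: first cell 'B' (not opp) -> no flip
Dir E: first cell '.' (not opp) -> no flip
Dir SW: first cell '.' (not opp) -> no flip
Dir S: first cell '.' (not opp) -> no flip
Dir SE: first cell '.' (not opp) -> no flip
All flips: (3,3)

Answer: ......
.B.W..
..BWBB
..WB..
.BWBB.
..W...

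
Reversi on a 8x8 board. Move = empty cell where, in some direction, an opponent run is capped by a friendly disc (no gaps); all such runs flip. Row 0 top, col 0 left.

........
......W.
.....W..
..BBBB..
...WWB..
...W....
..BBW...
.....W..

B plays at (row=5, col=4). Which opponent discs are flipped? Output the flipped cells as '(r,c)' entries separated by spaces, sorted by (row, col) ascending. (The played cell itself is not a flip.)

Answer: (4,3) (4,4)

Derivation:
Dir NW: opp run (4,3) capped by B -> flip
Dir N: opp run (4,4) capped by B -> flip
Dir NE: first cell 'B' (not opp) -> no flip
Dir W: opp run (5,3), next='.' -> no flip
Dir E: first cell '.' (not opp) -> no flip
Dir SW: first cell 'B' (not opp) -> no flip
Dir S: opp run (6,4), next='.' -> no flip
Dir SE: first cell '.' (not opp) -> no flip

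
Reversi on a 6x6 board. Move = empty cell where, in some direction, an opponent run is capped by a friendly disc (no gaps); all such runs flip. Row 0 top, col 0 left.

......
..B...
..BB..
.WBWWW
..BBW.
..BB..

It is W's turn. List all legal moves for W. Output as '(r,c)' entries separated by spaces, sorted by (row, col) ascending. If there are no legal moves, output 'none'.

(0,1): flips 2 -> legal
(0,2): no bracket -> illegal
(0,3): no bracket -> illegal
(1,1): flips 1 -> legal
(1,3): flips 2 -> legal
(1,4): no bracket -> illegal
(2,1): no bracket -> illegal
(2,4): no bracket -> illegal
(4,1): flips 2 -> legal
(5,1): flips 1 -> legal
(5,4): no bracket -> illegal

Answer: (0,1) (1,1) (1,3) (4,1) (5,1)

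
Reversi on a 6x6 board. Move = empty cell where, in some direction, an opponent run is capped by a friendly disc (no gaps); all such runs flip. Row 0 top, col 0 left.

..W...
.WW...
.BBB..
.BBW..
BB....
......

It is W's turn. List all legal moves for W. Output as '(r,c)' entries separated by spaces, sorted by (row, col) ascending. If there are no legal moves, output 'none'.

Answer: (1,3) (3,0) (3,4) (4,2) (5,1)

Derivation:
(1,0): no bracket -> illegal
(1,3): flips 1 -> legal
(1,4): no bracket -> illegal
(2,0): no bracket -> illegal
(2,4): no bracket -> illegal
(3,0): flips 3 -> legal
(3,4): flips 1 -> legal
(4,2): flips 2 -> legal
(4,3): no bracket -> illegal
(5,0): no bracket -> illegal
(5,1): flips 3 -> legal
(5,2): no bracket -> illegal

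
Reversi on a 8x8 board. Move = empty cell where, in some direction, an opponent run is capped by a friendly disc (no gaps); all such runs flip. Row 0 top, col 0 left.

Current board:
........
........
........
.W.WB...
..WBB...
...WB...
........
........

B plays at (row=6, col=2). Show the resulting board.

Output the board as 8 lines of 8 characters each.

Answer: ........
........
........
.W.WB...
..WBB...
...BB...
..B.....
........

Derivation:
Place B at (6,2); scan 8 dirs for brackets.
Dir NW: first cell '.' (not opp) -> no flip
Dir N: first cell '.' (not opp) -> no flip
Dir NE: opp run (5,3) capped by B -> flip
Dir W: first cell '.' (not opp) -> no flip
Dir E: first cell '.' (not opp) -> no flip
Dir SW: first cell '.' (not opp) -> no flip
Dir S: first cell '.' (not opp) -> no flip
Dir SE: first cell '.' (not opp) -> no flip
All flips: (5,3)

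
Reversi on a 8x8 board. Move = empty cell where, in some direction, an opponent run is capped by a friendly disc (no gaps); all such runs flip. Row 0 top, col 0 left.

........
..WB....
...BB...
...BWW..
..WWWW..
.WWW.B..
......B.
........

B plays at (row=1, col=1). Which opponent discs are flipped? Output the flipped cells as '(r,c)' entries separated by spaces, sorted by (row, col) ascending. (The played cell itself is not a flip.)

Dir NW: first cell '.' (not opp) -> no flip
Dir N: first cell '.' (not opp) -> no flip
Dir NE: first cell '.' (not opp) -> no flip
Dir W: first cell '.' (not opp) -> no flip
Dir E: opp run (1,2) capped by B -> flip
Dir SW: first cell '.' (not opp) -> no flip
Dir S: first cell '.' (not opp) -> no flip
Dir SE: first cell '.' (not opp) -> no flip

Answer: (1,2)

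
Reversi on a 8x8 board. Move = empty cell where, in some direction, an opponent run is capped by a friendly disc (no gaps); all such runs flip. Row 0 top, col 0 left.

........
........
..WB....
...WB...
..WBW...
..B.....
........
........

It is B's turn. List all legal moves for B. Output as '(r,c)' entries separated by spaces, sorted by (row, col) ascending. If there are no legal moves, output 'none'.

Answer: (2,1) (3,2) (4,1) (4,5) (5,4)

Derivation:
(1,1): no bracket -> illegal
(1,2): no bracket -> illegal
(1,3): no bracket -> illegal
(2,1): flips 1 -> legal
(2,4): no bracket -> illegal
(3,1): no bracket -> illegal
(3,2): flips 2 -> legal
(3,5): no bracket -> illegal
(4,1): flips 1 -> legal
(4,5): flips 1 -> legal
(5,1): no bracket -> illegal
(5,3): no bracket -> illegal
(5,4): flips 1 -> legal
(5,5): no bracket -> illegal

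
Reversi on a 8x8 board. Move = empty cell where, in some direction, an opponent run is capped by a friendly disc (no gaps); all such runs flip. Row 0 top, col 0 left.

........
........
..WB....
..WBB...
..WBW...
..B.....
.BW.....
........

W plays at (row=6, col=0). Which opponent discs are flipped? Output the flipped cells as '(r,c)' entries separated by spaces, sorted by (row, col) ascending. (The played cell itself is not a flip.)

Answer: (6,1)

Derivation:
Dir NW: edge -> no flip
Dir N: first cell '.' (not opp) -> no flip
Dir NE: first cell '.' (not opp) -> no flip
Dir W: edge -> no flip
Dir E: opp run (6,1) capped by W -> flip
Dir SW: edge -> no flip
Dir S: first cell '.' (not opp) -> no flip
Dir SE: first cell '.' (not opp) -> no flip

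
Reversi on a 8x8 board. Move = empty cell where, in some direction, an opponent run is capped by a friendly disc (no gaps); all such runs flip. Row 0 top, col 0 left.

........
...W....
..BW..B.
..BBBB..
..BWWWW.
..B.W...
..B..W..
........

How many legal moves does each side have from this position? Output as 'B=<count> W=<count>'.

-- B to move --
(0,2): no bracket -> illegal
(0,3): flips 2 -> legal
(0,4): flips 1 -> legal
(1,2): flips 1 -> legal
(1,4): flips 1 -> legal
(2,4): flips 1 -> legal
(3,6): no bracket -> illegal
(3,7): no bracket -> illegal
(4,7): flips 4 -> legal
(5,3): flips 2 -> legal
(5,5): flips 2 -> legal
(5,6): flips 1 -> legal
(5,7): flips 1 -> legal
(6,3): no bracket -> illegal
(6,4): flips 2 -> legal
(6,6): no bracket -> illegal
(7,4): no bracket -> illegal
(7,5): no bracket -> illegal
(7,6): flips 3 -> legal
B mobility = 12
-- W to move --
(1,1): flips 2 -> legal
(1,2): no bracket -> illegal
(1,5): no bracket -> illegal
(1,6): no bracket -> illegal
(1,7): flips 2 -> legal
(2,1): flips 2 -> legal
(2,4): flips 2 -> legal
(2,5): flips 2 -> legal
(2,7): no bracket -> illegal
(3,1): flips 1 -> legal
(3,6): no bracket -> illegal
(3,7): no bracket -> illegal
(4,1): flips 2 -> legal
(5,1): no bracket -> illegal
(5,3): no bracket -> illegal
(6,1): flips 1 -> legal
(6,3): no bracket -> illegal
(7,1): no bracket -> illegal
(7,2): no bracket -> illegal
(7,3): no bracket -> illegal
W mobility = 8

Answer: B=12 W=8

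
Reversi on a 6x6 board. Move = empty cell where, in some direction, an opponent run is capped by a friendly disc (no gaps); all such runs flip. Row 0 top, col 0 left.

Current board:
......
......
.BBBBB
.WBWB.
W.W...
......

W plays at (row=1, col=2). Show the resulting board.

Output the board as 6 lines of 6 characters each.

Place W at (1,2); scan 8 dirs for brackets.
Dir NW: first cell '.' (not opp) -> no flip
Dir N: first cell '.' (not opp) -> no flip
Dir NE: first cell '.' (not opp) -> no flip
Dir W: first cell '.' (not opp) -> no flip
Dir E: first cell '.' (not opp) -> no flip
Dir SW: opp run (2,1), next='.' -> no flip
Dir S: opp run (2,2) (3,2) capped by W -> flip
Dir SE: opp run (2,3) (3,4), next='.' -> no flip
All flips: (2,2) (3,2)

Answer: ......
..W...
.BWBBB
.WWWB.
W.W...
......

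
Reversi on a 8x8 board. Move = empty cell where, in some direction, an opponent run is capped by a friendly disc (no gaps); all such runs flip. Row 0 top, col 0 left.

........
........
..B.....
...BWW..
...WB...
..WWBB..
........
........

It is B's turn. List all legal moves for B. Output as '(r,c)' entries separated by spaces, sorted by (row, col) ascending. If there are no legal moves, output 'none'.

Answer: (2,4) (2,6) (3,2) (3,6) (4,2) (5,1) (6,2) (6,3)

Derivation:
(2,3): no bracket -> illegal
(2,4): flips 1 -> legal
(2,5): no bracket -> illegal
(2,6): flips 1 -> legal
(3,2): flips 1 -> legal
(3,6): flips 2 -> legal
(4,1): no bracket -> illegal
(4,2): flips 1 -> legal
(4,5): no bracket -> illegal
(4,6): no bracket -> illegal
(5,1): flips 2 -> legal
(6,1): no bracket -> illegal
(6,2): flips 1 -> legal
(6,3): flips 2 -> legal
(6,4): no bracket -> illegal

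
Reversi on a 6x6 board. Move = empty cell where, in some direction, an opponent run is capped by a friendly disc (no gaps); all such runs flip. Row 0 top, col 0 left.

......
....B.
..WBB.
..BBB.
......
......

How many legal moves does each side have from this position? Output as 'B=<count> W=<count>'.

-- B to move --
(1,1): flips 1 -> legal
(1,2): flips 1 -> legal
(1,3): no bracket -> illegal
(2,1): flips 1 -> legal
(3,1): no bracket -> illegal
B mobility = 3
-- W to move --
(0,3): no bracket -> illegal
(0,4): no bracket -> illegal
(0,5): no bracket -> illegal
(1,2): no bracket -> illegal
(1,3): no bracket -> illegal
(1,5): no bracket -> illegal
(2,1): no bracket -> illegal
(2,5): flips 2 -> legal
(3,1): no bracket -> illegal
(3,5): no bracket -> illegal
(4,1): no bracket -> illegal
(4,2): flips 1 -> legal
(4,3): no bracket -> illegal
(4,4): flips 1 -> legal
(4,5): no bracket -> illegal
W mobility = 3

Answer: B=3 W=3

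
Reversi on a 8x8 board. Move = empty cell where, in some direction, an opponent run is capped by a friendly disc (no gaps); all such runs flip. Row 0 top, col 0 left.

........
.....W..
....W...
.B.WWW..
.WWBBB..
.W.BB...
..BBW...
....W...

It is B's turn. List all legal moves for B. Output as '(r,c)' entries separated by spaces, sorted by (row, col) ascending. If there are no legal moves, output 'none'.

(0,4): no bracket -> illegal
(0,5): no bracket -> illegal
(0,6): no bracket -> illegal
(1,3): no bracket -> illegal
(1,4): flips 2 -> legal
(1,6): no bracket -> illegal
(2,2): flips 1 -> legal
(2,3): flips 2 -> legal
(2,5): flips 2 -> legal
(2,6): flips 1 -> legal
(3,0): no bracket -> illegal
(3,2): no bracket -> illegal
(3,6): no bracket -> illegal
(4,0): flips 3 -> legal
(4,6): no bracket -> illegal
(5,0): no bracket -> illegal
(5,2): no bracket -> illegal
(5,5): no bracket -> illegal
(6,0): no bracket -> illegal
(6,1): flips 2 -> legal
(6,5): flips 1 -> legal
(7,3): no bracket -> illegal
(7,5): flips 1 -> legal

Answer: (1,4) (2,2) (2,3) (2,5) (2,6) (4,0) (6,1) (6,5) (7,5)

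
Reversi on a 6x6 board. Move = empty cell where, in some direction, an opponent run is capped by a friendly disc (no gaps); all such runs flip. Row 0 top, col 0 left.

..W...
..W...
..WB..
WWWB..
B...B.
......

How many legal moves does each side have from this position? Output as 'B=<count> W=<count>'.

Answer: B=6 W=5

Derivation:
-- B to move --
(0,1): flips 1 -> legal
(0,3): no bracket -> illegal
(1,1): flips 1 -> legal
(1,3): flips 2 -> legal
(2,0): flips 1 -> legal
(2,1): flips 1 -> legal
(4,1): flips 1 -> legal
(4,2): no bracket -> illegal
(4,3): no bracket -> illegal
B mobility = 6
-- W to move --
(1,3): no bracket -> illegal
(1,4): flips 1 -> legal
(2,4): flips 1 -> legal
(3,4): flips 2 -> legal
(3,5): no bracket -> illegal
(4,1): no bracket -> illegal
(4,2): no bracket -> illegal
(4,3): no bracket -> illegal
(4,5): no bracket -> illegal
(5,0): flips 1 -> legal
(5,1): no bracket -> illegal
(5,3): no bracket -> illegal
(5,4): no bracket -> illegal
(5,5): flips 2 -> legal
W mobility = 5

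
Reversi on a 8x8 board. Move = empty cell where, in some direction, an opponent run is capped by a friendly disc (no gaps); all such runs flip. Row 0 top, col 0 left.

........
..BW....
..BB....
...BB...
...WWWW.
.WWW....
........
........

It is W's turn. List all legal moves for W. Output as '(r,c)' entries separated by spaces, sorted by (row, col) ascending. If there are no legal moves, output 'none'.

(0,1): flips 3 -> legal
(0,2): no bracket -> illegal
(0,3): no bracket -> illegal
(1,1): flips 3 -> legal
(1,4): no bracket -> illegal
(2,1): no bracket -> illegal
(2,4): flips 1 -> legal
(2,5): flips 1 -> legal
(3,1): flips 1 -> legal
(3,2): no bracket -> illegal
(3,5): no bracket -> illegal
(4,2): no bracket -> illegal

Answer: (0,1) (1,1) (2,4) (2,5) (3,1)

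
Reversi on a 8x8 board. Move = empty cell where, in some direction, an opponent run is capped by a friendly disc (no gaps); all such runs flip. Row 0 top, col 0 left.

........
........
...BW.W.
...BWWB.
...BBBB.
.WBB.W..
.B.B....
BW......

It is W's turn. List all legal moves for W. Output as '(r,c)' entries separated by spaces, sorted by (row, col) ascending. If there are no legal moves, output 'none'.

Answer: (1,2) (2,2) (3,2) (3,7) (4,2) (5,4) (5,6) (5,7) (6,2)

Derivation:
(1,2): flips 1 -> legal
(1,3): no bracket -> illegal
(1,4): no bracket -> illegal
(2,2): flips 3 -> legal
(2,5): no bracket -> illegal
(2,7): no bracket -> illegal
(3,2): flips 1 -> legal
(3,7): flips 2 -> legal
(4,1): no bracket -> illegal
(4,2): flips 1 -> legal
(4,7): no bracket -> illegal
(5,0): no bracket -> illegal
(5,4): flips 3 -> legal
(5,6): flips 3 -> legal
(5,7): flips 1 -> legal
(6,0): no bracket -> illegal
(6,2): flips 2 -> legal
(6,4): no bracket -> illegal
(7,2): no bracket -> illegal
(7,3): no bracket -> illegal
(7,4): no bracket -> illegal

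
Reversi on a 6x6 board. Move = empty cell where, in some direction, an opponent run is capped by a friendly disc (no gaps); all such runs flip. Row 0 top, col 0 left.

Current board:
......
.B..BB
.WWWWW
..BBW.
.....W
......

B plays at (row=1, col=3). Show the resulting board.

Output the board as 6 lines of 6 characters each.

Place B at (1,3); scan 8 dirs for brackets.
Dir NW: first cell '.' (not opp) -> no flip
Dir N: first cell '.' (not opp) -> no flip
Dir NE: first cell '.' (not opp) -> no flip
Dir W: first cell '.' (not opp) -> no flip
Dir E: first cell 'B' (not opp) -> no flip
Dir SW: opp run (2,2), next='.' -> no flip
Dir S: opp run (2,3) capped by B -> flip
Dir SE: opp run (2,4), next='.' -> no flip
All flips: (2,3)

Answer: ......
.B.BBB
.WWBWW
..BBW.
.....W
......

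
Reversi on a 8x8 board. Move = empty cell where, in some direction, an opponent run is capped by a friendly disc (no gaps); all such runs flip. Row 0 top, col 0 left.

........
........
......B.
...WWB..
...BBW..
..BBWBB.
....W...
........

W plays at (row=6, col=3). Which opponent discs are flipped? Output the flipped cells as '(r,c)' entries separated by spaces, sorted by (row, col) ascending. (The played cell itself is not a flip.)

Answer: (4,3) (5,3)

Derivation:
Dir NW: opp run (5,2), next='.' -> no flip
Dir N: opp run (5,3) (4,3) capped by W -> flip
Dir NE: first cell 'W' (not opp) -> no flip
Dir W: first cell '.' (not opp) -> no flip
Dir E: first cell 'W' (not opp) -> no flip
Dir SW: first cell '.' (not opp) -> no flip
Dir S: first cell '.' (not opp) -> no flip
Dir SE: first cell '.' (not opp) -> no flip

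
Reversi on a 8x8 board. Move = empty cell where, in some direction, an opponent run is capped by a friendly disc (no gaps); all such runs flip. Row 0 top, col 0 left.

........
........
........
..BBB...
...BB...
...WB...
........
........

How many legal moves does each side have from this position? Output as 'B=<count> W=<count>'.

Answer: B=3 W=3

Derivation:
-- B to move --
(4,2): no bracket -> illegal
(5,2): flips 1 -> legal
(6,2): flips 1 -> legal
(6,3): flips 1 -> legal
(6,4): no bracket -> illegal
B mobility = 3
-- W to move --
(2,1): no bracket -> illegal
(2,2): no bracket -> illegal
(2,3): flips 2 -> legal
(2,4): no bracket -> illegal
(2,5): no bracket -> illegal
(3,1): no bracket -> illegal
(3,5): flips 1 -> legal
(4,1): no bracket -> illegal
(4,2): no bracket -> illegal
(4,5): no bracket -> illegal
(5,2): no bracket -> illegal
(5,5): flips 1 -> legal
(6,3): no bracket -> illegal
(6,4): no bracket -> illegal
(6,5): no bracket -> illegal
W mobility = 3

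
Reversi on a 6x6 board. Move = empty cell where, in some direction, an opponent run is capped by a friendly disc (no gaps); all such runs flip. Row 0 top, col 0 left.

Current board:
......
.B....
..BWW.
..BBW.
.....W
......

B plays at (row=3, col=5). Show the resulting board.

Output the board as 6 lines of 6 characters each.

Answer: ......
.B....
..BWW.
..BBBB
.....W
......

Derivation:
Place B at (3,5); scan 8 dirs for brackets.
Dir NW: opp run (2,4), next='.' -> no flip
Dir N: first cell '.' (not opp) -> no flip
Dir NE: edge -> no flip
Dir W: opp run (3,4) capped by B -> flip
Dir E: edge -> no flip
Dir SW: first cell '.' (not opp) -> no flip
Dir S: opp run (4,5), next='.' -> no flip
Dir SE: edge -> no flip
All flips: (3,4)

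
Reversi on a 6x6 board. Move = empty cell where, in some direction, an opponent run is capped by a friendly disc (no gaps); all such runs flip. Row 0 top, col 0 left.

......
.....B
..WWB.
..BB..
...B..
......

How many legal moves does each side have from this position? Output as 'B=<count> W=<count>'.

Answer: B=5 W=5

Derivation:
-- B to move --
(1,1): flips 1 -> legal
(1,2): flips 1 -> legal
(1,3): flips 1 -> legal
(1,4): flips 1 -> legal
(2,1): flips 2 -> legal
(3,1): no bracket -> illegal
(3,4): no bracket -> illegal
B mobility = 5
-- W to move --
(0,4): no bracket -> illegal
(0,5): no bracket -> illegal
(1,3): no bracket -> illegal
(1,4): no bracket -> illegal
(2,1): no bracket -> illegal
(2,5): flips 1 -> legal
(3,1): no bracket -> illegal
(3,4): no bracket -> illegal
(3,5): no bracket -> illegal
(4,1): flips 1 -> legal
(4,2): flips 1 -> legal
(4,4): flips 1 -> legal
(5,2): no bracket -> illegal
(5,3): flips 2 -> legal
(5,4): no bracket -> illegal
W mobility = 5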